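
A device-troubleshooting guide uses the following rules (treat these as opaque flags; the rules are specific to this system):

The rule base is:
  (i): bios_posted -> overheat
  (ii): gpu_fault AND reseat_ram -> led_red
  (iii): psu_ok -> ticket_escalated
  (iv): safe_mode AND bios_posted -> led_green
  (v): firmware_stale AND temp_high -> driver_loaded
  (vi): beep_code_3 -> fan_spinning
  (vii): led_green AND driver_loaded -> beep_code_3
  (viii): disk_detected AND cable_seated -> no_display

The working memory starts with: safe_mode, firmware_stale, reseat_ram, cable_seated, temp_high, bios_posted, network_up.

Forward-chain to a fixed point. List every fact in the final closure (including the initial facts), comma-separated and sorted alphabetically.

Round 1: (i) [bios_posted -> overheat]; (iv) [safe_mode AND bios_posted -> led_green]; (v) [firmware_stale AND temp_high -> driver_loaded]. Adds overheat, led_green, driver_loaded.
Round 2: (vii) [led_green AND driver_loaded -> beep_code_3]. Adds beep_code_3.
Round 3: (vi) [beep_code_3 -> fan_spinning]. Adds fan_spinning.

beep_code_3, bios_posted, cable_seated, driver_loaded, fan_spinning, firmware_stale, led_green, network_up, overheat, reseat_ram, safe_mode, temp_high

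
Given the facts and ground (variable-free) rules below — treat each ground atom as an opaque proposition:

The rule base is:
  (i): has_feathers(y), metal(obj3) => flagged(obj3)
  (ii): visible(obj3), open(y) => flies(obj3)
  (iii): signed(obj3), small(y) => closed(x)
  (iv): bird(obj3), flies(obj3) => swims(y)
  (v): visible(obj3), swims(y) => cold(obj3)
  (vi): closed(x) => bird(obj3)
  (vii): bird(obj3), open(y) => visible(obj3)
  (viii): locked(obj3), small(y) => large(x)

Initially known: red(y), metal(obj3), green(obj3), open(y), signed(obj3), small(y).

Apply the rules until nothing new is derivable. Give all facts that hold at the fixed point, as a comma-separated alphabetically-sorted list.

bird(obj3), closed(x), cold(obj3), flies(obj3), green(obj3), metal(obj3), open(y), red(y), signed(obj3), small(y), swims(y), visible(obj3)

Round 1: (iii) [signed(obj3), small(y) => closed(x)]. Adds closed(x).
Round 2: (vi) [closed(x) => bird(obj3)]. Adds bird(obj3).
Round 3: (vii) [bird(obj3), open(y) => visible(obj3)]. Adds visible(obj3).
Round 4: (ii) [visible(obj3), open(y) => flies(obj3)]. Adds flies(obj3).
Round 5: (iv) [bird(obj3), flies(obj3) => swims(y)]. Adds swims(y).
Round 6: (v) [visible(obj3), swims(y) => cold(obj3)]. Adds cold(obj3).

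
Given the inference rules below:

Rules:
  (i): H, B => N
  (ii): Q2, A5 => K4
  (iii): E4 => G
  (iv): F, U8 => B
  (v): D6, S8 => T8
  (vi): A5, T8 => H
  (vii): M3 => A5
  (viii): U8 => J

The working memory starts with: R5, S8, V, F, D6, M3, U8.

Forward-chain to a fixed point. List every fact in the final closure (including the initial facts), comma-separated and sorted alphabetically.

Round 1 — (iv), (v), (vii), (viii), derive B, T8, A5, J.
Round 2 — (vi), derive H.
Round 3 — (i), derive N.

A5, B, D6, F, H, J, M3, N, R5, S8, T8, U8, V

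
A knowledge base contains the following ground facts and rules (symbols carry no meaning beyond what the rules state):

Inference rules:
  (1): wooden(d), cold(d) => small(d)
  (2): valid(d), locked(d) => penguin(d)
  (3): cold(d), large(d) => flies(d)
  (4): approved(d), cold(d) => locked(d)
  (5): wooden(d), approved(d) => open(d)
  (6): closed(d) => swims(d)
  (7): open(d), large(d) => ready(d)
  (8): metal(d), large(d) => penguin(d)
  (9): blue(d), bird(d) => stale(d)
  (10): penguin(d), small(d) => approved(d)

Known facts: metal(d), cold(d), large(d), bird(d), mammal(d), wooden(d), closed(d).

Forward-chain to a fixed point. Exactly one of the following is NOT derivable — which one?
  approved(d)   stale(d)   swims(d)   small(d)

Round 1 fires (1), (3), (6), (8), giving small(d), flies(d), swims(d), penguin(d).
Round 2 fires (10), giving approved(d).
Round 3 fires (4), (5), giving locked(d), open(d).
Round 4 fires (7), giving ready(d).
Derived: small(d) (round 1), approved(d) (round 2), swims(d) (round 1). stale(d) never appears in any round.

stale(d)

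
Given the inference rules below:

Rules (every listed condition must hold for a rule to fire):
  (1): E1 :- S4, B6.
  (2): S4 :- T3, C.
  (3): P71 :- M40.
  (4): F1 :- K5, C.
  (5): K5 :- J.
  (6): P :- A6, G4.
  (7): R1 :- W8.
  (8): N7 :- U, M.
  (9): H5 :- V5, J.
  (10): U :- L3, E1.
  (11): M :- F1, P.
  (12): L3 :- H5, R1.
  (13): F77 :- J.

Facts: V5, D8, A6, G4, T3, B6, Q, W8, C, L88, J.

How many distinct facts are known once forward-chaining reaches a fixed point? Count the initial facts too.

23

Round 1: (2) [S4 :- T3, C.]; (5) [K5 :- J.]; (6) [P :- A6, G4.]; (7) [R1 :- W8.]; (9) [H5 :- V5, J.]; (13) [F77 :- J.]. Adds S4, K5, P, R1, H5, F77.
Round 2: (1) [E1 :- S4, B6.]; (4) [F1 :- K5, C.]; (12) [L3 :- H5, R1.]. Adds E1, F1, L3.
Round 3: (10) [U :- L3, E1.]; (11) [M :- F1, P.]. Adds U, M.
Round 4: (8) [N7 :- U, M.]. Adds N7.
Closure: {A6, B6, C, D8, E1, F1, F77, G4, H5, J, K5, L3, L88, M, N7, P, Q, R1, S4, T3, U, V5, W8} — 23 facts.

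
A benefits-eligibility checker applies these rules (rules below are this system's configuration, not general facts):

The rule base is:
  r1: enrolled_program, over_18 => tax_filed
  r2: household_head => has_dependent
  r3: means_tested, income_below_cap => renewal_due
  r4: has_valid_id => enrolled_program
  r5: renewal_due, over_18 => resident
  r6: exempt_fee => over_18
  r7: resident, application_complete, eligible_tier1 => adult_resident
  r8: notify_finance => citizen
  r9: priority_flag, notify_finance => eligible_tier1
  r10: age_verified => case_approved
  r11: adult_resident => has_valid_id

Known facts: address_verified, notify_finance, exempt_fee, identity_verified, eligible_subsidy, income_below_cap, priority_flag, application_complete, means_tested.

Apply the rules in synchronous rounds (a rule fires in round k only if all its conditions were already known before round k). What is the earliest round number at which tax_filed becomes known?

Round 1 — r3, r6, r8, r9, derive renewal_due, over_18, citizen, eligible_tier1.
Round 2 — r5, derive resident.
Round 3 — r7, derive adult_resident.
Round 4 — r11, derive has_valid_id.
Round 5 — r4, derive enrolled_program.
Round 6 — r1, derive tax_filed.
tax_filed first appears in round 6.

6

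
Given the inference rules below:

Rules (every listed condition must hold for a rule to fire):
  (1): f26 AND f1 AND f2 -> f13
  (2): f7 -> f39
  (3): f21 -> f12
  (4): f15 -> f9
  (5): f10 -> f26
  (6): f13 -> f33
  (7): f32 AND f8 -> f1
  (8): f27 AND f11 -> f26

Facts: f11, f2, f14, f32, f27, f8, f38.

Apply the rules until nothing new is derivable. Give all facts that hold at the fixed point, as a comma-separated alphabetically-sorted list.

Round 1 fires (7), (8), giving f1, f26.
Round 2 fires (1), giving f13.
Round 3 fires (6), giving f33.

f1, f11, f13, f14, f2, f26, f27, f32, f33, f38, f8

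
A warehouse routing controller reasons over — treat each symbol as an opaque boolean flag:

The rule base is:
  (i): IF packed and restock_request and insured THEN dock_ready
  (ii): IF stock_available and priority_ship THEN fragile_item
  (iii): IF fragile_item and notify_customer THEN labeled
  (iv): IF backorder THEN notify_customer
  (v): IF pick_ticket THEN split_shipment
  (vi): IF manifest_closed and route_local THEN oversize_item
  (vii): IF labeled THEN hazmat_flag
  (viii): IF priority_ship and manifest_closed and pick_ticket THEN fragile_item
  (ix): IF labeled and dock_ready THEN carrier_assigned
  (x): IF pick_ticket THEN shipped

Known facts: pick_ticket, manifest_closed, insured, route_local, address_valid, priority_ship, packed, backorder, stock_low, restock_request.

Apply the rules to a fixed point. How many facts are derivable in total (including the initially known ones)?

19

Round 1 — (i), (iv), (v), (vi), (viii), (x), derive dock_ready, notify_customer, split_shipment, oversize_item, fragile_item, shipped.
Round 2 — (iii), derive labeled.
Round 3 — (vii), (ix), derive hazmat_flag, carrier_assigned.
Closure: {address_valid, backorder, carrier_assigned, dock_ready, fragile_item, hazmat_flag, insured, labeled, manifest_closed, notify_customer, oversize_item, packed, pick_ticket, priority_ship, restock_request, route_local, shipped, split_shipment, stock_low} — 19 facts.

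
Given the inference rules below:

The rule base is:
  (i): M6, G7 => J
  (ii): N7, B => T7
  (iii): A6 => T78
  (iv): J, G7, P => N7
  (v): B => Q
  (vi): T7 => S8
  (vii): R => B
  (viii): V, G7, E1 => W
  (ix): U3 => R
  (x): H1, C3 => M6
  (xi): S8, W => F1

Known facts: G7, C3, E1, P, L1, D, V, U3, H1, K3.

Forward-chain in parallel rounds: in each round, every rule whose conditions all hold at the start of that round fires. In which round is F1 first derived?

Round 1: (viii) [V, G7, E1 => W]; (ix) [U3 => R]; (x) [H1, C3 => M6]. Adds W, R, M6.
Round 2: (i) [M6, G7 => J]; (vii) [R => B]. Adds J, B.
Round 3: (iv) [J, G7, P => N7]; (v) [B => Q]. Adds N7, Q.
Round 4: (ii) [N7, B => T7]. Adds T7.
Round 5: (vi) [T7 => S8]. Adds S8.
Round 6: (xi) [S8, W => F1]. Adds F1.
F1 first appears in round 6.

6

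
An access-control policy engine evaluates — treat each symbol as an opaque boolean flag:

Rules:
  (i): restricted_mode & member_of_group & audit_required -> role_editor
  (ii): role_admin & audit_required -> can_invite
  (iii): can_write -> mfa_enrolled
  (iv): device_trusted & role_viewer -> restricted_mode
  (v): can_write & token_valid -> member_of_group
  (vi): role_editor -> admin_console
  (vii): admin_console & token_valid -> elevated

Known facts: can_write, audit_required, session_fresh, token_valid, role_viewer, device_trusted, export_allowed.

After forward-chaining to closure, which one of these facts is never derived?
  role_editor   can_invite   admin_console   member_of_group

can_invite

[1] (iii) [can_write -> mfa_enrolled]; (iv) [device_trusted & role_viewer -> restricted_mode]; (v) [can_write & token_valid -> member_of_group]. ⇒ new: mfa_enrolled, restricted_mode, member_of_group.
[2] (i) [restricted_mode & member_of_group & audit_required -> role_editor]. ⇒ new: role_editor.
[3] (vi) [role_editor -> admin_console]. ⇒ new: admin_console.
[4] (vii) [admin_console & token_valid -> elevated]. ⇒ new: elevated.
Derived: member_of_group (round 1), admin_console (round 3), role_editor (round 2). can_invite never appears in any round.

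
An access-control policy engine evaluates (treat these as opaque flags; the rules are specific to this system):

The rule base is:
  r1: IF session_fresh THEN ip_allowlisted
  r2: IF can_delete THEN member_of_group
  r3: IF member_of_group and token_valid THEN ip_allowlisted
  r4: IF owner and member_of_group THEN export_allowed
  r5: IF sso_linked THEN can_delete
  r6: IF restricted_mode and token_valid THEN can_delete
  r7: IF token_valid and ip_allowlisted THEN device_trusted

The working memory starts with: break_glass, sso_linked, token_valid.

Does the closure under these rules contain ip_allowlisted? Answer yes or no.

yes

Round 1: r5 [IF sso_linked THEN can_delete]. New: can_delete.
Round 2: r2 [IF can_delete THEN member_of_group]. New: member_of_group.
Round 3: r3 [IF member_of_group and token_valid THEN ip_allowlisted]. New: ip_allowlisted.
Round 4: r7 [IF token_valid and ip_allowlisted THEN device_trusted]. New: device_trusted.
ip_allowlisted appears in round 3, so it is derivable.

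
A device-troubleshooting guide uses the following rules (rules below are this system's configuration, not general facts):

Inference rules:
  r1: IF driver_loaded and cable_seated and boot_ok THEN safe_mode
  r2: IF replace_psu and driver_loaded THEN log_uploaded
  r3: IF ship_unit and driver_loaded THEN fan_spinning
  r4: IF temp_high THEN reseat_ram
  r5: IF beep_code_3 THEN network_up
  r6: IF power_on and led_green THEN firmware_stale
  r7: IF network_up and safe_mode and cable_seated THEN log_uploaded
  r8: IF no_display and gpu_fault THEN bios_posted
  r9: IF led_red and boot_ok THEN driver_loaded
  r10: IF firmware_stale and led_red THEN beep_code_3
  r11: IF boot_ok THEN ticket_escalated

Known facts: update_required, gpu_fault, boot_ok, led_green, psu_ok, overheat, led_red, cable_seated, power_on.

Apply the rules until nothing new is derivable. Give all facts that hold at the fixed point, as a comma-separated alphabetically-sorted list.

beep_code_3, boot_ok, cable_seated, driver_loaded, firmware_stale, gpu_fault, led_green, led_red, log_uploaded, network_up, overheat, power_on, psu_ok, safe_mode, ticket_escalated, update_required

Round 1 — r6, r9, r11, derive firmware_stale, driver_loaded, ticket_escalated.
Round 2 — r1, r10, derive safe_mode, beep_code_3.
Round 3 — r5, derive network_up.
Round 4 — r7, derive log_uploaded.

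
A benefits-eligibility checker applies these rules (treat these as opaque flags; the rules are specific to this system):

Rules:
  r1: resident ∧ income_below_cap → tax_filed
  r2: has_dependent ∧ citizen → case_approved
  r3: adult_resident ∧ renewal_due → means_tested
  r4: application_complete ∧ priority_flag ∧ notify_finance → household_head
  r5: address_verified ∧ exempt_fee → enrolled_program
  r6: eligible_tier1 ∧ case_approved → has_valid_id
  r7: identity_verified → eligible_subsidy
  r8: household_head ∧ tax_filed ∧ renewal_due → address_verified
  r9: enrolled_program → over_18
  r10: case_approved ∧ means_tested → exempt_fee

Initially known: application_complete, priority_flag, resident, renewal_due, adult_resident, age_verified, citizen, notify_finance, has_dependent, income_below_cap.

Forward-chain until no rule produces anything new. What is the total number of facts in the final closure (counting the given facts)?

18

Round 1: r1 [resident ∧ income_below_cap → tax_filed]; r2 [has_dependent ∧ citizen → case_approved]; r3 [adult_resident ∧ renewal_due → means_tested]; r4 [application_complete ∧ priority_flag ∧ notify_finance → household_head]. New: tax_filed, case_approved, means_tested, household_head.
Round 2: r8 [household_head ∧ tax_filed ∧ renewal_due → address_verified]; r10 [case_approved ∧ means_tested → exempt_fee]. New: address_verified, exempt_fee.
Round 3: r5 [address_verified ∧ exempt_fee → enrolled_program]. New: enrolled_program.
Round 4: r9 [enrolled_program → over_18]. New: over_18.
Closure: {address_verified, adult_resident, age_verified, application_complete, case_approved, citizen, enrolled_program, exempt_fee, has_dependent, household_head, income_below_cap, means_tested, notify_finance, over_18, priority_flag, renewal_due, resident, tax_filed} — 18 facts.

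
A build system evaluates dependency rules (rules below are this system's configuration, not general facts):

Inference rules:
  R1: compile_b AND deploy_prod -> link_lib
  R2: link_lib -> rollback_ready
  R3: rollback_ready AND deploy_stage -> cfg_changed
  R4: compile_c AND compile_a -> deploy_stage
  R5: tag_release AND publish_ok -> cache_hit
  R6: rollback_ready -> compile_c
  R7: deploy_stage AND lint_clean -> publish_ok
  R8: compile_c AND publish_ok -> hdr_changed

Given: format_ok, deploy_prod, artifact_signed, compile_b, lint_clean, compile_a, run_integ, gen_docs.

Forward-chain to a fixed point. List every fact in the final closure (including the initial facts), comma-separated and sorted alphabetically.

artifact_signed, cfg_changed, compile_a, compile_b, compile_c, deploy_prod, deploy_stage, format_ok, gen_docs, hdr_changed, link_lib, lint_clean, publish_ok, rollback_ready, run_integ

[1] R1 [compile_b AND deploy_prod -> link_lib]. ⇒ new: link_lib.
[2] R2 [link_lib -> rollback_ready]. ⇒ new: rollback_ready.
[3] R6 [rollback_ready -> compile_c]. ⇒ new: compile_c.
[4] R4 [compile_c AND compile_a -> deploy_stage]. ⇒ new: deploy_stage.
[5] R3 [rollback_ready AND deploy_stage -> cfg_changed]; R7 [deploy_stage AND lint_clean -> publish_ok]. ⇒ new: cfg_changed, publish_ok.
[6] R8 [compile_c AND publish_ok -> hdr_changed]. ⇒ new: hdr_changed.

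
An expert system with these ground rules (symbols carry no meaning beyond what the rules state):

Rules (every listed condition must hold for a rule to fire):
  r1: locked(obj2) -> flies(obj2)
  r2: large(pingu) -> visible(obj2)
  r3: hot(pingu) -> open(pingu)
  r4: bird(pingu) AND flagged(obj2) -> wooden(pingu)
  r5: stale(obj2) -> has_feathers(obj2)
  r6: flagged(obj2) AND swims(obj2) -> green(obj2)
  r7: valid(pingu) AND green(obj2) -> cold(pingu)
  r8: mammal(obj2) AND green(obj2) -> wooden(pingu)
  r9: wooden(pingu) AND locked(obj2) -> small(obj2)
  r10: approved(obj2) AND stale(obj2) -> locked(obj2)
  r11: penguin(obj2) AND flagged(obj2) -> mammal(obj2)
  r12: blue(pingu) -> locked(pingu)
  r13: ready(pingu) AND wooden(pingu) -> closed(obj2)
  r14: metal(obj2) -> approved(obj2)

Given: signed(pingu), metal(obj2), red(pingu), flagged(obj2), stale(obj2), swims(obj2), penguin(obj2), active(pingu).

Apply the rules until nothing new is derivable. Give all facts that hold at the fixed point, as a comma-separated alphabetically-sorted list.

active(pingu), approved(obj2), flagged(obj2), flies(obj2), green(obj2), has_feathers(obj2), locked(obj2), mammal(obj2), metal(obj2), penguin(obj2), red(pingu), signed(pingu), small(obj2), stale(obj2), swims(obj2), wooden(pingu)

Round 1 fires r5, r6, r11, r14, giving has_feathers(obj2), green(obj2), mammal(obj2), approved(obj2).
Round 2 fires r8, r10, giving wooden(pingu), locked(obj2).
Round 3 fires r1, r9, giving flies(obj2), small(obj2).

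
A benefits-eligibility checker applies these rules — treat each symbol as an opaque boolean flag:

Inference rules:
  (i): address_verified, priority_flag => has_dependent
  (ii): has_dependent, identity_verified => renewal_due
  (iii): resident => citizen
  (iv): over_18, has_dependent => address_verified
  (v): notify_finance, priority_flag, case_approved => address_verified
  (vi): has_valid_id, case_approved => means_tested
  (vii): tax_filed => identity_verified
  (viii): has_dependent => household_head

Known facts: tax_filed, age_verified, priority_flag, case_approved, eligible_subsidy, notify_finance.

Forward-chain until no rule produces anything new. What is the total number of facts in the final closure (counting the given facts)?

[1] (v) [notify_finance, priority_flag, case_approved => address_verified]; (vii) [tax_filed => identity_verified]. ⇒ new: address_verified, identity_verified.
[2] (i) [address_verified, priority_flag => has_dependent]. ⇒ new: has_dependent.
[3] (ii) [has_dependent, identity_verified => renewal_due]; (viii) [has_dependent => household_head]. ⇒ new: renewal_due, household_head.
Closure: {address_verified, age_verified, case_approved, eligible_subsidy, has_dependent, household_head, identity_verified, notify_finance, priority_flag, renewal_due, tax_filed} — 11 facts.

11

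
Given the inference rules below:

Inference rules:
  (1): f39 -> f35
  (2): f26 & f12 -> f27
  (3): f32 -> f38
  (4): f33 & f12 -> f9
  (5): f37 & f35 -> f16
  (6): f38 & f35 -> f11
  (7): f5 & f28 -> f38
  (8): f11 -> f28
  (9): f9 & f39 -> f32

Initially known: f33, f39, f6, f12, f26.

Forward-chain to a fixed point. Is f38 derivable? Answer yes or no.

Round 1 fires (1), (2), (4), giving f35, f27, f9.
Round 2 fires (9), giving f32.
Round 3 fires (3), giving f38.
Round 4 fires (6), giving f11.
Round 5 fires (8), giving f28.
f38 appears in round 3, so it is derivable.

yes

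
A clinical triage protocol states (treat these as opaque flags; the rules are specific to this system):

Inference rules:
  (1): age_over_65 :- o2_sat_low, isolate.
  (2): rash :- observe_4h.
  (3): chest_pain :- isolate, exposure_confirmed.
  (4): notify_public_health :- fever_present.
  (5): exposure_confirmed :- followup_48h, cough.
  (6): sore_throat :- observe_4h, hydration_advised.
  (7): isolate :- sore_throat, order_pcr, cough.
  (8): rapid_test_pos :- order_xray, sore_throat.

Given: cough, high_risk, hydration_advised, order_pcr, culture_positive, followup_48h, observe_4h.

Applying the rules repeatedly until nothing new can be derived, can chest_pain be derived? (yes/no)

yes

Round 1 fires (2), (5), (6), giving rash, exposure_confirmed, sore_throat.
Round 2 fires (7), giving isolate.
Round 3 fires (3), giving chest_pain.
chest_pain appears in round 3, so it is derivable.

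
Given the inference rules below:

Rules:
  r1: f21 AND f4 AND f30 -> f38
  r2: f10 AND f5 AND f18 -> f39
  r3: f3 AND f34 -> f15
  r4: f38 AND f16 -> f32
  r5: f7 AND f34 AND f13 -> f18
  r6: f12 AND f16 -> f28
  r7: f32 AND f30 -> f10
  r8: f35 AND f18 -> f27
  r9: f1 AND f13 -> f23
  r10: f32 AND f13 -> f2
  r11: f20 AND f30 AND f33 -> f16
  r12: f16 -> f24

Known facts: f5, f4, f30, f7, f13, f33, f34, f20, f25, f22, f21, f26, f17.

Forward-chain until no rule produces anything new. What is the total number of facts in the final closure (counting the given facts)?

Round 1 — r1, r5, r11, derive f38, f18, f16.
Round 2 — r4, r12, derive f32, f24.
Round 3 — r7, r10, derive f10, f2.
Round 4 — r2, derive f39.
Closure: {f10, f13, f16, f17, f18, f2, f20, f21, f22, f24, f25, f26, f30, f32, f33, f34, f38, f39, f4, f5, f7} — 21 facts.

21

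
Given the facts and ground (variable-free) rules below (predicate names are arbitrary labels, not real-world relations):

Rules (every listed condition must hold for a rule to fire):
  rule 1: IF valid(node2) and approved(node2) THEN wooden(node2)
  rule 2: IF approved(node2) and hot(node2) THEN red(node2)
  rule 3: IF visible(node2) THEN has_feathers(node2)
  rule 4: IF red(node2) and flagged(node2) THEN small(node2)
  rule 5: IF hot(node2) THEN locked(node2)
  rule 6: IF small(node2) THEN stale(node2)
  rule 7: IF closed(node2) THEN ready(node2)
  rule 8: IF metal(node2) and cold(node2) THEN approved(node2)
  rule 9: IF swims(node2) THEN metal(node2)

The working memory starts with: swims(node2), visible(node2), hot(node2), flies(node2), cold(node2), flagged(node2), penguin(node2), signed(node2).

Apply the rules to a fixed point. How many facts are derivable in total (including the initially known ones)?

Round 1 fires rule 3, rule 5, rule 9, giving has_feathers(node2), locked(node2), metal(node2).
Round 2 fires rule 8, giving approved(node2).
Round 3 fires rule 2, giving red(node2).
Round 4 fires rule 4, giving small(node2).
Round 5 fires rule 6, giving stale(node2).
Closure: {approved(node2), cold(node2), flagged(node2), flies(node2), has_feathers(node2), hot(node2), locked(node2), metal(node2), penguin(node2), red(node2), signed(node2), small(node2), stale(node2), swims(node2), visible(node2)} — 15 facts.

15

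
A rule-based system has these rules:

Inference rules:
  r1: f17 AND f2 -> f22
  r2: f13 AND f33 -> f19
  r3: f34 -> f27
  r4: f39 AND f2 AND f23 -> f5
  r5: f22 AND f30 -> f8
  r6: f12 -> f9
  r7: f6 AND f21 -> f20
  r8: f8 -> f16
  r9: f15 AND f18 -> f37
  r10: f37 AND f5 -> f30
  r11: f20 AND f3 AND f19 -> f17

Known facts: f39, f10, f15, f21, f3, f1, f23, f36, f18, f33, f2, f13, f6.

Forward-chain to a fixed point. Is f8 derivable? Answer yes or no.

yes

Round 1 — r2, r4, r7, r9, derive f19, f5, f20, f37.
Round 2 — r10, r11, derive f30, f17.
Round 3 — r1, derive f22.
Round 4 — r5, derive f8.
Round 5 — r8, derive f16.
f8 appears in round 4, so it is derivable.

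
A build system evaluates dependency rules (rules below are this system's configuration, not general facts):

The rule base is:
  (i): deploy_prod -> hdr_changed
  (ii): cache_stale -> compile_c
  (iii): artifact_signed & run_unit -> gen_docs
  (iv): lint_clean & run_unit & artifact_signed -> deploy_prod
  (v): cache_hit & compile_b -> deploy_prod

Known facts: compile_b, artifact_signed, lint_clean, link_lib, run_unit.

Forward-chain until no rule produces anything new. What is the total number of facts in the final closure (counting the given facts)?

[1] (iii) [artifact_signed & run_unit -> gen_docs]; (iv) [lint_clean & run_unit & artifact_signed -> deploy_prod]. ⇒ new: gen_docs, deploy_prod.
[2] (i) [deploy_prod -> hdr_changed]. ⇒ new: hdr_changed.
Closure: {artifact_signed, compile_b, deploy_prod, gen_docs, hdr_changed, link_lib, lint_clean, run_unit} — 8 facts.

8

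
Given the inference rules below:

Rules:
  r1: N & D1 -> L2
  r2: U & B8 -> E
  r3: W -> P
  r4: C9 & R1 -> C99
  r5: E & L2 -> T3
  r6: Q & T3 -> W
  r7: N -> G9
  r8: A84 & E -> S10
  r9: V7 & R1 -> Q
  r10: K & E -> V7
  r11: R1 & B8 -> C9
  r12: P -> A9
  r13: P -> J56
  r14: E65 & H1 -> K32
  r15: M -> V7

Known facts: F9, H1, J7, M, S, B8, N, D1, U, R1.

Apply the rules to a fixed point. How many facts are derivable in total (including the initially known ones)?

22

Round 1 fires r1, r2, r7, r11, r15, giving L2, E, G9, C9, V7.
Round 2 fires r4, r5, r9, giving C99, T3, Q.
Round 3 fires r6, giving W.
Round 4 fires r3, giving P.
Round 5 fires r12, r13, giving A9, J56.
Closure: {A9, B8, C9, C99, D1, E, F9, G9, H1, J56, J7, L2, M, N, P, Q, R1, S, T3, U, V7, W} — 22 facts.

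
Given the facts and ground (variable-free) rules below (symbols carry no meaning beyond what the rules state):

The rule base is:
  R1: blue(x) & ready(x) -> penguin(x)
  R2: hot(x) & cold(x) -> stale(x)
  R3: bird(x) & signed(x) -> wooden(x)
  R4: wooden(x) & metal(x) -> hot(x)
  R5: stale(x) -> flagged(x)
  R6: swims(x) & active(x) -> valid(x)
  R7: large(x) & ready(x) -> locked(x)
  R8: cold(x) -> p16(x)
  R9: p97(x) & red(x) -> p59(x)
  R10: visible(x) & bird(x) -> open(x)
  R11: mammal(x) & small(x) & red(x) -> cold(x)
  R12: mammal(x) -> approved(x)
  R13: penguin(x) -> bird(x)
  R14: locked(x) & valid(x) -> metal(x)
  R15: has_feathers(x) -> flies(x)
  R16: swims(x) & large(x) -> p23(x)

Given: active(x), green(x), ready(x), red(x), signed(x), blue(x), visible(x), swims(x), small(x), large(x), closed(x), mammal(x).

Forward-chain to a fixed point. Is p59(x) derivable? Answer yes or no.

no

Round 1 — R1, R6, R7, R11, R12, R16, derive penguin(x), valid(x), locked(x), cold(x), approved(x), p23(x).
Round 2 — R8, R13, R14, derive p16(x), bird(x), metal(x).
Round 3 — R3, R10, derive wooden(x), open(x).
Round 4 — R4, derive hot(x).
Round 5 — R2, derive stale(x).
Round 6 — R5, derive flagged(x).
Fixed point reached. p59(x) is concluded only by R9; R9 needs p97(x) (never derived).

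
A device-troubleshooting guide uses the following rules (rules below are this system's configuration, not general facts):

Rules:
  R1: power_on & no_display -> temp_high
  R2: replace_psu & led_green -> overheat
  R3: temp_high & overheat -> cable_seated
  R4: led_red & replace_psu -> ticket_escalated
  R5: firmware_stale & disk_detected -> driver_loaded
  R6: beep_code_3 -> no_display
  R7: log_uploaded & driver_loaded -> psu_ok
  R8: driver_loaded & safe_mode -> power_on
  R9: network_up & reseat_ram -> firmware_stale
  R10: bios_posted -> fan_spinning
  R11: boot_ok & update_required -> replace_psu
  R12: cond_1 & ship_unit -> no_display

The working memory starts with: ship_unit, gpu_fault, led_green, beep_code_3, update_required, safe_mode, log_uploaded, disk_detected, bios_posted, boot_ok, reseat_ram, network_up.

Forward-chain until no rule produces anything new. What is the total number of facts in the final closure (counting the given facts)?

22

[1] R6 [beep_code_3 -> no_display]; R9 [network_up & reseat_ram -> firmware_stale]; R10 [bios_posted -> fan_spinning]; R11 [boot_ok & update_required -> replace_psu]. ⇒ new: no_display, firmware_stale, fan_spinning, replace_psu.
[2] R2 [replace_psu & led_green -> overheat]; R5 [firmware_stale & disk_detected -> driver_loaded]. ⇒ new: overheat, driver_loaded.
[3] R7 [log_uploaded & driver_loaded -> psu_ok]; R8 [driver_loaded & safe_mode -> power_on]. ⇒ new: psu_ok, power_on.
[4] R1 [power_on & no_display -> temp_high]. ⇒ new: temp_high.
[5] R3 [temp_high & overheat -> cable_seated]. ⇒ new: cable_seated.
Closure: {beep_code_3, bios_posted, boot_ok, cable_seated, disk_detected, driver_loaded, fan_spinning, firmware_stale, gpu_fault, led_green, log_uploaded, network_up, no_display, overheat, power_on, psu_ok, replace_psu, reseat_ram, safe_mode, ship_unit, temp_high, update_required} — 22 facts.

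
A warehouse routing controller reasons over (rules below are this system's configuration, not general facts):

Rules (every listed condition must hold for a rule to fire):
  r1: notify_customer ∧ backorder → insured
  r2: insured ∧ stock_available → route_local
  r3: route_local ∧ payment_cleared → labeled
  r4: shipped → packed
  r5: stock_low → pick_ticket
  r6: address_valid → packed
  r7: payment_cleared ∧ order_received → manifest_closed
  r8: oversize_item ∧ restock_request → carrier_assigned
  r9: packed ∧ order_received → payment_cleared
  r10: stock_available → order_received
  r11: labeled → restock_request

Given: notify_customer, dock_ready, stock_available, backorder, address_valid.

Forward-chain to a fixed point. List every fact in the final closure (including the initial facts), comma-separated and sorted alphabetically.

address_valid, backorder, dock_ready, insured, labeled, manifest_closed, notify_customer, order_received, packed, payment_cleared, restock_request, route_local, stock_available

[1] r1 [notify_customer ∧ backorder → insured]; r6 [address_valid → packed]; r10 [stock_available → order_received]. ⇒ new: insured, packed, order_received.
[2] r2 [insured ∧ stock_available → route_local]; r9 [packed ∧ order_received → payment_cleared]. ⇒ new: route_local, payment_cleared.
[3] r3 [route_local ∧ payment_cleared → labeled]; r7 [payment_cleared ∧ order_received → manifest_closed]. ⇒ new: labeled, manifest_closed.
[4] r11 [labeled → restock_request]. ⇒ new: restock_request.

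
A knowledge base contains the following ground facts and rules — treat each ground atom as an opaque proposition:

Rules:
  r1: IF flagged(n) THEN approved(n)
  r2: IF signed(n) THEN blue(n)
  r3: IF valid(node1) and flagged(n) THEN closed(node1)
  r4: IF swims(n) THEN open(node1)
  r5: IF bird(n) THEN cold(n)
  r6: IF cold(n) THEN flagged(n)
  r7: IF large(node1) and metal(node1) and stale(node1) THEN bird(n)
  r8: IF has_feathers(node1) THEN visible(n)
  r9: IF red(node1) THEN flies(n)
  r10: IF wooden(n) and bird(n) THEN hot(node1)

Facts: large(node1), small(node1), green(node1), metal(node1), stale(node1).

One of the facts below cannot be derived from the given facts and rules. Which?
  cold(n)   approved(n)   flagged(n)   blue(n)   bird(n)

blue(n)

Round 1: r7 [IF large(node1) and metal(node1) and stale(node1) THEN bird(n)]. Adds bird(n).
Round 2: r5 [IF bird(n) THEN cold(n)]. Adds cold(n).
Round 3: r6 [IF cold(n) THEN flagged(n)]. Adds flagged(n).
Round 4: r1 [IF flagged(n) THEN approved(n)]. Adds approved(n).
Derived: approved(n) (round 4), bird(n) (round 1), cold(n) (round 2), flagged(n) (round 3). blue(n) never appears in any round.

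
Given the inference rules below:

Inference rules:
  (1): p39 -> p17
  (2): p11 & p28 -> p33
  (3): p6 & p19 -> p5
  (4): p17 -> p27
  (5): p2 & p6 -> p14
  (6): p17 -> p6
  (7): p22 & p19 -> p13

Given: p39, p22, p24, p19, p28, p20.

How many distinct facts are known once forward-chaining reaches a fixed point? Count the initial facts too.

11

Round 1 — (1), (7), derive p17, p13.
Round 2 — (4), (6), derive p27, p6.
Round 3 — (3), derive p5.
Closure: {p13, p17, p19, p20, p22, p24, p27, p28, p39, p5, p6} — 11 facts.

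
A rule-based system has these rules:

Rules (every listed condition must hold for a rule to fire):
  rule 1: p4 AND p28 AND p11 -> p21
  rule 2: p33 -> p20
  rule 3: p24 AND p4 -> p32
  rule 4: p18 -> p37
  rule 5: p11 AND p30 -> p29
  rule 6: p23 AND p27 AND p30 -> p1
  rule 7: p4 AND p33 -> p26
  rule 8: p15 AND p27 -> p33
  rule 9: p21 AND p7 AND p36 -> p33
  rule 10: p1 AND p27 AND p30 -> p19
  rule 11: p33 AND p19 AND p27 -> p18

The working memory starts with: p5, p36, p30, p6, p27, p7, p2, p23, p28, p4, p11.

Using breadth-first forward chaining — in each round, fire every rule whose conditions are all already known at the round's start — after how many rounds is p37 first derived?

4

[1] rule 1 [p4 AND p28 AND p11 -> p21]; rule 5 [p11 AND p30 -> p29]; rule 6 [p23 AND p27 AND p30 -> p1]. ⇒ new: p21, p29, p1.
[2] rule 9 [p21 AND p7 AND p36 -> p33]; rule 10 [p1 AND p27 AND p30 -> p19]. ⇒ new: p33, p19.
[3] rule 2 [p33 -> p20]; rule 7 [p4 AND p33 -> p26]; rule 11 [p33 AND p19 AND p27 -> p18]. ⇒ new: p20, p26, p18.
[4] rule 4 [p18 -> p37]. ⇒ new: p37.
p37 first appears in round 4.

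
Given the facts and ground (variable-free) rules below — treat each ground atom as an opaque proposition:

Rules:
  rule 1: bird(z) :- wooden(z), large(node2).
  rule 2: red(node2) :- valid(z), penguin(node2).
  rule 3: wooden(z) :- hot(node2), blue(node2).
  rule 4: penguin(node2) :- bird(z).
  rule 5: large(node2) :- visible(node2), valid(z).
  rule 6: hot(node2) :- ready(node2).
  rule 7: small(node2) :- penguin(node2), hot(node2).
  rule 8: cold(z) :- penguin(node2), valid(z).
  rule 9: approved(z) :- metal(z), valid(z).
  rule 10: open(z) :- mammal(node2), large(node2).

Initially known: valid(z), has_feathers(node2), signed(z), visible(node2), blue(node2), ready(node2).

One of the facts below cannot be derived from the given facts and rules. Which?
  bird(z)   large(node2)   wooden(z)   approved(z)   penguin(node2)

[1] rule 5 [large(node2) :- visible(node2), valid(z).]; rule 6 [hot(node2) :- ready(node2).]. ⇒ new: large(node2), hot(node2).
[2] rule 3 [wooden(z) :- hot(node2), blue(node2).]. ⇒ new: wooden(z).
[3] rule 1 [bird(z) :- wooden(z), large(node2).]. ⇒ new: bird(z).
[4] rule 4 [penguin(node2) :- bird(z).]. ⇒ new: penguin(node2).
[5] rule 2 [red(node2) :- valid(z), penguin(node2).]; rule 7 [small(node2) :- penguin(node2), hot(node2).]; rule 8 [cold(z) :- penguin(node2), valid(z).]. ⇒ new: red(node2), small(node2), cold(z).
Derived: wooden(z) (round 2), large(node2) (round 1), penguin(node2) (round 4), bird(z) (round 3). approved(z) never appears in any round.

approved(z)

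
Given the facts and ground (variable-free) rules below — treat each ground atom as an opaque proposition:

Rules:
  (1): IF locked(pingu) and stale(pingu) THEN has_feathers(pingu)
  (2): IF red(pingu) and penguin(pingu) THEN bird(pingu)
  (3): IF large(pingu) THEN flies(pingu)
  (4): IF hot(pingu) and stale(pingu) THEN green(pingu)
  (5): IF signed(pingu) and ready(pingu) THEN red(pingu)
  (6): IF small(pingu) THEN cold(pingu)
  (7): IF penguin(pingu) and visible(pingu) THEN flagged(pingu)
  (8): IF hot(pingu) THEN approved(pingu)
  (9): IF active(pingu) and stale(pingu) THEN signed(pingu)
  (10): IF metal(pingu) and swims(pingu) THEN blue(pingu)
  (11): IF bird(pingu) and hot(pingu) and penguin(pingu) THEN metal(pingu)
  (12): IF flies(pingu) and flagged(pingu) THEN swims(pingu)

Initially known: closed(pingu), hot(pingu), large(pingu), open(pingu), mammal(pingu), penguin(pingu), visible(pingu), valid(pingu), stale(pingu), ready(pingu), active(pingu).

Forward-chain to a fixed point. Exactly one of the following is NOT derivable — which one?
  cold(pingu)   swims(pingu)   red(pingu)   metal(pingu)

cold(pingu)

Round 1: (3) [IF large(pingu) THEN flies(pingu)]; (4) [IF hot(pingu) and stale(pingu) THEN green(pingu)]; (7) [IF penguin(pingu) and visible(pingu) THEN flagged(pingu)]; (8) [IF hot(pingu) THEN approved(pingu)]; (9) [IF active(pingu) and stale(pingu) THEN signed(pingu)]. New: flies(pingu), green(pingu), flagged(pingu), approved(pingu), signed(pingu).
Round 2: (5) [IF signed(pingu) and ready(pingu) THEN red(pingu)]; (12) [IF flies(pingu) and flagged(pingu) THEN swims(pingu)]. New: red(pingu), swims(pingu).
Round 3: (2) [IF red(pingu) and penguin(pingu) THEN bird(pingu)]. New: bird(pingu).
Round 4: (11) [IF bird(pingu) and hot(pingu) and penguin(pingu) THEN metal(pingu)]. New: metal(pingu).
Round 5: (10) [IF metal(pingu) and swims(pingu) THEN blue(pingu)]. New: blue(pingu).
Derived: red(pingu) (round 2), swims(pingu) (round 2), metal(pingu) (round 4). cold(pingu) never appears in any round.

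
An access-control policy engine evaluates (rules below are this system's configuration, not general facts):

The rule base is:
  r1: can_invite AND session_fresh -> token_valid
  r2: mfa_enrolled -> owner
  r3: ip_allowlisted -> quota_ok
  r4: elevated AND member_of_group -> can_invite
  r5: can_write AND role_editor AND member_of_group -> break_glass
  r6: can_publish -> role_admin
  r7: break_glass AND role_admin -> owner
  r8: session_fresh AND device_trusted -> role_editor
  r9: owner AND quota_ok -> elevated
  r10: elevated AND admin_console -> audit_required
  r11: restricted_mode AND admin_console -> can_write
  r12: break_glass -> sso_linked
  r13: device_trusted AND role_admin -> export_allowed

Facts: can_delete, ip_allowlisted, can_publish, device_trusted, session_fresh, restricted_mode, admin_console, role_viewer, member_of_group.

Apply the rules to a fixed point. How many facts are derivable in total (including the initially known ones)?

21

Round 1: r3 [ip_allowlisted -> quota_ok]; r6 [can_publish -> role_admin]; r8 [session_fresh AND device_trusted -> role_editor]; r11 [restricted_mode AND admin_console -> can_write]. New: quota_ok, role_admin, role_editor, can_write.
Round 2: r5 [can_write AND role_editor AND member_of_group -> break_glass]; r13 [device_trusted AND role_admin -> export_allowed]. New: break_glass, export_allowed.
Round 3: r7 [break_glass AND role_admin -> owner]; r12 [break_glass -> sso_linked]. New: owner, sso_linked.
Round 4: r9 [owner AND quota_ok -> elevated]. New: elevated.
Round 5: r4 [elevated AND member_of_group -> can_invite]; r10 [elevated AND admin_console -> audit_required]. New: can_invite, audit_required.
Round 6: r1 [can_invite AND session_fresh -> token_valid]. New: token_valid.
Closure: {admin_console, audit_required, break_glass, can_delete, can_invite, can_publish, can_write, device_trusted, elevated, export_allowed, ip_allowlisted, member_of_group, owner, quota_ok, restricted_mode, role_admin, role_editor, role_viewer, session_fresh, sso_linked, token_valid} — 21 facts.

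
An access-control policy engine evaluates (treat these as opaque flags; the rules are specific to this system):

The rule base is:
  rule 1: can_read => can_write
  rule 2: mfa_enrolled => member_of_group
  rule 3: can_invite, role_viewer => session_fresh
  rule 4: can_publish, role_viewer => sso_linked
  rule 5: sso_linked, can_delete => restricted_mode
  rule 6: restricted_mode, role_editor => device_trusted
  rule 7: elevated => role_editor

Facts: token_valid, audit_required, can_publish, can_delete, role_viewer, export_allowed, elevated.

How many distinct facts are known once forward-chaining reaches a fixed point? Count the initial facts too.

Round 1 fires rule 4, rule 7, giving sso_linked, role_editor.
Round 2 fires rule 5, giving restricted_mode.
Round 3 fires rule 6, giving device_trusted.
Closure: {audit_required, can_delete, can_publish, device_trusted, elevated, export_allowed, restricted_mode, role_editor, role_viewer, sso_linked, token_valid} — 11 facts.

11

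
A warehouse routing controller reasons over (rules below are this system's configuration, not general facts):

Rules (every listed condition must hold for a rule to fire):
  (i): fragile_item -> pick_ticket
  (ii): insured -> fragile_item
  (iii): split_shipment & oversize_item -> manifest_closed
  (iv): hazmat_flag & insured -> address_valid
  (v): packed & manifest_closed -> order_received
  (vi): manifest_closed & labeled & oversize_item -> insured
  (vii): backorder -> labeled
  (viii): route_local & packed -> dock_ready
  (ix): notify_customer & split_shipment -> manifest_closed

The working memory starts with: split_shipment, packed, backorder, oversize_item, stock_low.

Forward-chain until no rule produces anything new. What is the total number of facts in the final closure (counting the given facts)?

11

Round 1: (iii) [split_shipment & oversize_item -> manifest_closed]; (vii) [backorder -> labeled]. New: manifest_closed, labeled.
Round 2: (v) [packed & manifest_closed -> order_received]; (vi) [manifest_closed & labeled & oversize_item -> insured]. New: order_received, insured.
Round 3: (ii) [insured -> fragile_item]. New: fragile_item.
Round 4: (i) [fragile_item -> pick_ticket]. New: pick_ticket.
Closure: {backorder, fragile_item, insured, labeled, manifest_closed, order_received, oversize_item, packed, pick_ticket, split_shipment, stock_low} — 11 facts.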